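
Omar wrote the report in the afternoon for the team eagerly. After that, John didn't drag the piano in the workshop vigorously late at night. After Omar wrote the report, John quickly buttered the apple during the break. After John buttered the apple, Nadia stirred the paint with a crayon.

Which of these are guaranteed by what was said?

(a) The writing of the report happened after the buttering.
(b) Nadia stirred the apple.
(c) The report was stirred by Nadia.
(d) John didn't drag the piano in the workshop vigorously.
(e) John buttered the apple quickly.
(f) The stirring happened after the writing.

(e), (f)

(a) Not entailed — the narrative places the writing before the buttering, not after.
(b) Not entailed — Nadia stirred the paint, not the apple; the apple belongs to the buttering event.
(c) Not entailed — Nadia stirred the paint, not the report; the report belongs to the writing event.
(d) Not entailed — dropping 'late at night' under negation is not valid — the original leaves open that John dragged the piano some other way.
(e) Entailed — this follows by dropping conjuncts from the buttering event's description.
(f) Entailed — the narrative places the writing before the stirring.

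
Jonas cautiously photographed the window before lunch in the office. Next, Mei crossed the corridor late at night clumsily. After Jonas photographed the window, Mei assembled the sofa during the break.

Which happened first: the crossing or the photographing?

the photographing

The connectives place the photographing before the crossing.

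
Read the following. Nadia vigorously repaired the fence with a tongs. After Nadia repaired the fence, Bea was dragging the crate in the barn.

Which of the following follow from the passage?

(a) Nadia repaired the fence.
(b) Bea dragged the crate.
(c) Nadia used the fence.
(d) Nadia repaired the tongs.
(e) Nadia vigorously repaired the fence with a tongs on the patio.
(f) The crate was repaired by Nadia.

(a), (b)

(a) Entailed — this follows by dropping conjuncts from the repairing event's description.
(b) Entailed — 'drag' is an activity; 'was dragging' entails that some dragging happened, so 'dragged' holds.
(c) Not entailed — the fence is the patient, not an instrument — Nadia used a tongs.
(d) Not entailed — the tongs is the instrument, not what was repaired.
(e) Not entailed — 'on the patio' adds information not in the original event.
(f) Not entailed — Nadia repaired the fence, not the crate; the crate belongs to the dragging event.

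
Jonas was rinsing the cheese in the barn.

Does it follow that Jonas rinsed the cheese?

'rinse' is atelic; if Jonas was rinsing the cheese, then Jonas rinsed the cheese (for some time).

yes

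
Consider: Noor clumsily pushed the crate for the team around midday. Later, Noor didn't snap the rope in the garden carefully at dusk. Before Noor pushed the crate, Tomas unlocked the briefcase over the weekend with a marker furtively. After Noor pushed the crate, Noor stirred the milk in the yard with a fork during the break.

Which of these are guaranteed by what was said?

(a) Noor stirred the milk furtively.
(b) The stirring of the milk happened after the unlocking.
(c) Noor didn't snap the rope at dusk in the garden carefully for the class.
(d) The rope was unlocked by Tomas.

(b), (c)

(a) Not entailed — 'furtively' adds information not in the original event.
(b) Entailed — the narrative places the unlocking before the stirring.
(c) Entailed — under negation, adding a further restriction is entailed: if no such snapping event occurred, none occurred for the class either.
(d) Not entailed — Tomas unlocked the briefcase, not the rope; the rope belongs to the snapping event.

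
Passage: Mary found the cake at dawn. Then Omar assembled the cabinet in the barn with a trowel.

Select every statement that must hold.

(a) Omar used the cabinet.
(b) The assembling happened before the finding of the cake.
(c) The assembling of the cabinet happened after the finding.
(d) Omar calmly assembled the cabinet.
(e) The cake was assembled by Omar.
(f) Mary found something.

(a) Not entailed — the cabinet is the patient, not an instrument — Omar used a trowel.
(b) Not entailed — the narrative places the finding before the assembling, not after.
(c) Entailed — the narrative places the finding before the assembling.
(d) Not entailed — 'calmly' adds information not in the original event.
(e) Not entailed — Omar assembled the cabinet, not the cake; the cake belongs to the finding event.
(f) Entailed — this follows by dropping conjuncts from the finding event's description.

(c), (f)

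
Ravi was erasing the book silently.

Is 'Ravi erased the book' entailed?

'was erasing' is progressive; for an accomplishment like 'erase the book', it doesn't entail completion.

no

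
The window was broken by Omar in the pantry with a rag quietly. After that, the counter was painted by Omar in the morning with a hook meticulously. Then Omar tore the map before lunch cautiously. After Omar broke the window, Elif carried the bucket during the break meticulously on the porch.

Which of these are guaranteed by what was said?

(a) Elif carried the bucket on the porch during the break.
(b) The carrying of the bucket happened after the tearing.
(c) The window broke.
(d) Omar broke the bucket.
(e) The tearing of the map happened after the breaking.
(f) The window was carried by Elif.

(a) Entailed — every conjunct here is already in the original carrying event.
(b) Not entailed — the narrative doesn't order the tearing relative to the carrying.
(c) Entailed — 'Omar broke the window' is causative; it entails the inchoative 'the window broke'.
(d) Not entailed — Omar broke the window, not the bucket; the bucket belongs to the carrying event.
(e) Entailed — the narrative places the breaking before the tearing.
(f) Not entailed — Elif carried the bucket, not the window; the window belongs to the breaking event.

(a), (c), (e)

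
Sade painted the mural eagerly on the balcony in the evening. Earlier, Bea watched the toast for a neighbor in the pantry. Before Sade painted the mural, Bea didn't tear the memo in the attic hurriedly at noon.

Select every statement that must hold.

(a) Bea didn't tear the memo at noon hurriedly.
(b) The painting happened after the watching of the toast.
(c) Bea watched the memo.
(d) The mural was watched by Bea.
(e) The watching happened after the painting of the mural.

(b)

(a) Not entailed — dropping 'in the attic' under negation is not valid — the original leaves open that Bea tore the memo some other way.
(b) Entailed — the narrative places the watching before the painting.
(c) Not entailed — Bea watched the toast, not the memo; the memo belongs to the tearing event.
(d) Not entailed — Bea watched the toast, not the mural; the mural belongs to the painting event.
(e) Not entailed — the narrative places the watching before the painting, not after.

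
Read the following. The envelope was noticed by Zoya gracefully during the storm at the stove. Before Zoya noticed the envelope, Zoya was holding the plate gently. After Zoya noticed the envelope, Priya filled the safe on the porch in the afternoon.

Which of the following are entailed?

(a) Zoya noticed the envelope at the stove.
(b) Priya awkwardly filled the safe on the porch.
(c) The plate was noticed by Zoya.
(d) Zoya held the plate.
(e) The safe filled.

(a), (d), (e)

(a) Entailed — dropping 'during the storm', 'gracefully' leaves a sub-description the original still satisfies.
(b) Not entailed — 'awkwardly' adds information not in the original event.
(c) Not entailed — Zoya noticed the envelope, not the plate; the plate belongs to the holding event.
(d) Entailed — 'hold' is an activity; 'was holding' entails that some holding happened, so 'held' holds.
(e) Entailed — 'Priya filled the safe' is causative; it entails the inchoative 'the safe filled'.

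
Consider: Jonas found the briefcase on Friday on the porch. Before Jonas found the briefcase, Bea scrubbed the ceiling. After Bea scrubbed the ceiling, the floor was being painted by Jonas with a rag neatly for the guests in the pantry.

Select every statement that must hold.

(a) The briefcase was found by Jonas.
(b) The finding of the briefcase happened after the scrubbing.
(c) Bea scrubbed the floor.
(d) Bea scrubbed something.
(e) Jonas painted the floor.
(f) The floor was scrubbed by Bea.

(a), (b), (d)

(a) Entailed — the original entails any weakening of itself; this just drops 'on Friday', 'on the porch'.
(b) Entailed — the narrative places the scrubbing before the finding.
(c) Not entailed — Bea scrubbed the ceiling, not the floor; the floor belongs to the painting event.
(d) Entailed — generalizing the patient leaves a sub-description the original still satisfies.
(e) Not entailed — 'was painting' is progressive on an accomplishment; it does not entail the completed 'painted'.
(f) Not entailed — Bea scrubbed the ceiling, not the floor; the floor belongs to the painting event.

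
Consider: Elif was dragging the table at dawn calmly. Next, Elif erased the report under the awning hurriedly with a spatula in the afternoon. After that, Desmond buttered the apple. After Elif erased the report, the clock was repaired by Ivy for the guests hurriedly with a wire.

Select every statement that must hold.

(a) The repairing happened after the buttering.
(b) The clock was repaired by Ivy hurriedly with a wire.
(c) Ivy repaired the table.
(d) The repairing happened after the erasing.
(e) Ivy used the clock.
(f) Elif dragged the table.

(a) Not entailed — the narrative doesn't order the buttering relative to the repairing.
(b) Entailed — dropping 'for the guests' leaves a sub-description the original still satisfies.
(c) Not entailed — Ivy repaired the clock, not the table; the table belongs to the dragging event.
(d) Entailed — the narrative places the erasing before the repairing.
(e) Not entailed — the clock is the patient, not an instrument — Ivy used a wire.
(f) Entailed — 'drag' is an activity; 'was dragging' entails that some dragging happened, so 'dragged' holds.

(b), (d), (f)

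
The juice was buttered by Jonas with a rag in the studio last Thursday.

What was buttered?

the juice

'the juice' marks the patient of the buttering event.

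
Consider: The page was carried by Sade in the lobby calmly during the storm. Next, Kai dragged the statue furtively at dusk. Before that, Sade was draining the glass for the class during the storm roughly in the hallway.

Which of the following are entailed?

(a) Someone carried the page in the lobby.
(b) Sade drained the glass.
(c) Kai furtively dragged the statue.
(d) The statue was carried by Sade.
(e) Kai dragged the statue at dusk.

(a), (c), (e)

(a) Entailed — every conjunct here is already in the original carrying event.
(b) Not entailed — 'was draining' is progressive on an accomplishment; it does not entail the completed 'drained'.
(c) Entailed — this follows by dropping conjuncts from the dragging event's description.
(d) Not entailed — Sade carried the page, not the statue; the statue belongs to the dragging event.
(e) Entailed — this follows by dropping conjuncts from the dragging event's description.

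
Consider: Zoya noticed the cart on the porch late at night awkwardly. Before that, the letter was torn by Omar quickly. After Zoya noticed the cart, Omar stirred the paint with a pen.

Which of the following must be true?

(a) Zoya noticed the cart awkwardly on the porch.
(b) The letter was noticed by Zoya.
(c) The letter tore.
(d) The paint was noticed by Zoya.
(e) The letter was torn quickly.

(a) Entailed — the original entails any weakening of itself; this just drops 'late at night'.
(b) Not entailed — Zoya noticed the cart, not the letter; the letter belongs to the tearing event.
(c) Entailed — 'Omar tore the letter' is causative; it entails the inchoative 'the letter tore'.
(d) Not entailed — Zoya noticed the cart, not the paint; the paint belongs to the stirring event.
(e) Entailed — the original entails any weakening of itself; this just generalizes the agent.

(a), (c), (e)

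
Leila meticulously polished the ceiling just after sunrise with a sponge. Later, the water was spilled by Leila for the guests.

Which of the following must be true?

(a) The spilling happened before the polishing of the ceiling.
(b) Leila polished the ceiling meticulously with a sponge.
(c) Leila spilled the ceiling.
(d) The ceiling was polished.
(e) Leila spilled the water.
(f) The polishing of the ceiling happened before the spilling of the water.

(b), (d), (e), (f)

(a) Not entailed — the narrative places the polishing before the spilling, not after.
(b) Entailed — every conjunct here is already in the original polishing event.
(c) Not entailed — Leila spilled the water, not the ceiling; the ceiling belongs to the polishing event.
(d) Entailed — the original entails any weakening of itself; this just drops 'just after sunrise', 'with a sponge', 'meticulously' and generalizes the agent.
(e) Entailed — the original entails any weakening of itself; this just drops 'for the guests'.
(f) Entailed — the narrative places the polishing before the spilling.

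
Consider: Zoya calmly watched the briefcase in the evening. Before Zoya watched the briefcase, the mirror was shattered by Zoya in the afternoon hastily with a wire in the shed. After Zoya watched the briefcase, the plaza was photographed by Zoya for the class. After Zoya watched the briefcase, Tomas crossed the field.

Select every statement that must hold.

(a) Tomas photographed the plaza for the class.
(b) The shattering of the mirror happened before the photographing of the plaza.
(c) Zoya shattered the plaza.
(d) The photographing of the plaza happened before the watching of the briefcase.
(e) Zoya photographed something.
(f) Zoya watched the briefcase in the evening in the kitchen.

(a) Not entailed — the passage has Zoya photographing the plaza, not Tomas.
(b) Entailed — the narrative places the shattering before the photographing.
(c) Not entailed — Zoya shattered the mirror, not the plaza; the plaza belongs to the photographing event.
(d) Not entailed — the narrative places the watching before the photographing, not after.
(e) Entailed — every conjunct here is already in the original photographing event.
(f) Not entailed — 'in the kitchen' adds information not in the original event.

(b), (e)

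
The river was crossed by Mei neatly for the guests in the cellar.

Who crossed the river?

Mei

'Mei' marks the agent of the crossing event.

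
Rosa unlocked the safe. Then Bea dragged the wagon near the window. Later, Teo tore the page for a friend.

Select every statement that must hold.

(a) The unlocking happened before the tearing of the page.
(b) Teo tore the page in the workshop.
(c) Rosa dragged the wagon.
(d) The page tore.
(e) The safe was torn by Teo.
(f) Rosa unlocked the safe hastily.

(a), (d)

(a) Entailed — the narrative places the unlocking before the tearing.
(b) Not entailed — 'in the workshop' adds information not in the original event.
(c) Not entailed — the passage has Bea dragging the wagon, not Rosa.
(d) Entailed — 'Teo tore the page' is causative; it entails the inchoative 'the page tore'.
(e) Not entailed — Teo tore the page, not the safe; the safe belongs to the unlocking event.
(f) Not entailed — 'hastily' adds information not in the original event.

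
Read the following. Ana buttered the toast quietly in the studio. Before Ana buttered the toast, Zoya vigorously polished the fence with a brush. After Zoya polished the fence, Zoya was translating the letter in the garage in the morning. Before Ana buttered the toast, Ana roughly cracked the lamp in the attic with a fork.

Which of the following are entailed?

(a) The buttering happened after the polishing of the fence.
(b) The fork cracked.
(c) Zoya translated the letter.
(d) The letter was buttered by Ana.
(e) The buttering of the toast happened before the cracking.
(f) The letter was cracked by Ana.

(a) Entailed — the narrative places the polishing before the buttering.
(b) Not entailed — the lamp is what cracked, not the fork.
(c) Not entailed — 'was translating' is progressive on an accomplishment; it does not entail the completed 'translated'.
(d) Not entailed — Ana buttered the toast, not the letter; the letter belongs to the translating event.
(e) Not entailed — the narrative places the cracking before the buttering, not after.
(f) Not entailed — Ana cracked the lamp, not the letter; the letter belongs to the translating event.

(a)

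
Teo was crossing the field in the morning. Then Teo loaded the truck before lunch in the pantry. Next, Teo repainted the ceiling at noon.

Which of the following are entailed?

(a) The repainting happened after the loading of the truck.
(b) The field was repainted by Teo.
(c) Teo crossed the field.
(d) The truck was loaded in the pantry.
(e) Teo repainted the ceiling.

(a), (d), (e)

(a) Entailed — the narrative places the loading before the repainting.
(b) Not entailed — Teo repainted the ceiling, not the field; the field belongs to the crossing event.
(c) Not entailed — 'was crossing' is progressive on an accomplishment; it does not entail the completed 'crossed'.
(d) Entailed — dropping 'before lunch' and generalizing the agent leaves a sub-description the original still satisfies.
(e) Entailed — dropping 'at noon' leaves a sub-description the original still satisfies.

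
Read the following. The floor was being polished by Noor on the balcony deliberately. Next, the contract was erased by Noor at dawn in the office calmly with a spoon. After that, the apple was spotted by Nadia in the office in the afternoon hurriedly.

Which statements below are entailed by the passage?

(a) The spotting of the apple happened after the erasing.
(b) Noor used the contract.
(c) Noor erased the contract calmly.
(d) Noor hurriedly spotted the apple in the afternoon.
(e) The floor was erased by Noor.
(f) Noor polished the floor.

(a) Entailed — the narrative places the erasing before the spotting.
(b) Not entailed — the contract is the patient, not an instrument — Noor used a spoon.
(c) Entailed — every conjunct here is already in the original erasing event.
(d) Not entailed — the passage has Nadia spotting the apple, not Noor.
(e) Not entailed — Noor erased the contract, not the floor; the floor belongs to the polishing event.
(f) Entailed — 'polish' is an activity; 'was polishing' entails that some polishing happened, so 'polished' holds.

(a), (c), (f)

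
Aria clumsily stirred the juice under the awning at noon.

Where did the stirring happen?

under the awning

'under the awning' marks the location of the stirring event.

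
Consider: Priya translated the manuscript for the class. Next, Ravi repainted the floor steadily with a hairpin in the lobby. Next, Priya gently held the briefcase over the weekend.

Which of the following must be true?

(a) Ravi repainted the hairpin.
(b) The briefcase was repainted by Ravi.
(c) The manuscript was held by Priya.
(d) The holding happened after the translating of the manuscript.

(a) Not entailed — the hairpin is the instrument, not what was repainted.
(b) Not entailed — Ravi repainted the floor, not the briefcase; the briefcase belongs to the holding event.
(c) Not entailed — Priya held the briefcase, not the manuscript; the manuscript belongs to the translating event.
(d) Entailed — the narrative places the translating before the holding.

(d)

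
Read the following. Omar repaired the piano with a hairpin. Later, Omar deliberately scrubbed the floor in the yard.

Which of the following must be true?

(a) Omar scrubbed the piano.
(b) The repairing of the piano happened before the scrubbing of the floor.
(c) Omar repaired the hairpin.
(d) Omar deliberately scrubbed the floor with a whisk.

(a) Not entailed — Omar scrubbed the floor, not the piano; the piano belongs to the repairing event.
(b) Entailed — the narrative places the repairing before the scrubbing.
(c) Not entailed — the hairpin is the instrument, not what was repaired.
(d) Not entailed — 'with a whisk' adds information not in the original event.

(b)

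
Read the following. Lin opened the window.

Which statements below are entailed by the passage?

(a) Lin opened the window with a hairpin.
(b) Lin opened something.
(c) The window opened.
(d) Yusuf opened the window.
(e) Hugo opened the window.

(a) Not entailed — 'with a hairpin' adds information not in the original event.
(b) Entailed — generalizing the patient leaves a sub-description the original still satisfies.
(c) Entailed — 'Lin opened the window' is causative; it entails the inchoative 'the window opened'.
(d) Not entailed — the passage has Lin opening the window, not Yusuf.
(e) Not entailed — the passage has Lin opening the window, not Hugo.

(b), (c)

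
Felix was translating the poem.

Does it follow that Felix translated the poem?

'was translating' is progressive; for an accomplishment like 'translate the poem', it doesn't entail completion.

no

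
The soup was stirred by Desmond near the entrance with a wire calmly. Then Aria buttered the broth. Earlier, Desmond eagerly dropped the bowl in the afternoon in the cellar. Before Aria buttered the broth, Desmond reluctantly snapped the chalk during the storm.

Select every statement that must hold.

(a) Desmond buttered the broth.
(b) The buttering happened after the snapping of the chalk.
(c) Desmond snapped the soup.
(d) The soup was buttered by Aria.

(a) Not entailed — the passage has Aria buttering the broth, not Desmond.
(b) Entailed — the narrative places the snapping before the buttering.
(c) Not entailed — Desmond snapped the chalk, not the soup; the soup belongs to the stirring event.
(d) Not entailed — Aria buttered the broth, not the soup; the soup belongs to the stirring event.

(b)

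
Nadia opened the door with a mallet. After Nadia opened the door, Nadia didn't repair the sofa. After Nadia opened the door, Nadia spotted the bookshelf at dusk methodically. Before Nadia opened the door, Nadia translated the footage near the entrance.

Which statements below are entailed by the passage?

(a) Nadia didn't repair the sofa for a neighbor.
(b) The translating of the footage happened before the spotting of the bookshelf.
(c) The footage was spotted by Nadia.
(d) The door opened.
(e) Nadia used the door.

(a) Entailed — under negation, adding a further restriction is entailed: if no such repairing event occurred, none occurred for a neighbor either.
(b) Entailed — the narrative places the translating before the spotting.
(c) Not entailed — Nadia spotted the bookshelf, not the footage; the footage belongs to the translating event.
(d) Entailed — 'Nadia opened the door' is causative; it entails the inchoative 'the door opened'.
(e) Not entailed — the door is the patient, not an instrument — Nadia used a mallet.

(a), (b), (d)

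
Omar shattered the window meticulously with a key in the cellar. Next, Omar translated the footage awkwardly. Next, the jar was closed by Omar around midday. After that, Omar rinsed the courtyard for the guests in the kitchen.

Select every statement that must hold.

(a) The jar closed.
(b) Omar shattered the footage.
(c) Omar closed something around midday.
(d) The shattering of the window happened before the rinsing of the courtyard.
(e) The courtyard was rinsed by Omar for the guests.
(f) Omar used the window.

(a) Entailed — 'Omar closed the jar' is causative; it entails the inchoative 'the jar closed'.
(b) Not entailed — Omar shattered the window, not the footage; the footage belongs to the translating event.
(c) Entailed — generalizing the patient leaves a sub-description the original still satisfies.
(d) Entailed — the narrative places the shattering before the rinsing.
(e) Entailed — dropping 'in the kitchen' leaves a sub-description the original still satisfies.
(f) Not entailed — the window is the patient, not an instrument — Omar used a key.

(a), (c), (d), (e)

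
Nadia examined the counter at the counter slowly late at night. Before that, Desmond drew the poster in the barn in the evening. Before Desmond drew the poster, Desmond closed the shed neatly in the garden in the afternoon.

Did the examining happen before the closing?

no

The narrative orders the closing before the examining.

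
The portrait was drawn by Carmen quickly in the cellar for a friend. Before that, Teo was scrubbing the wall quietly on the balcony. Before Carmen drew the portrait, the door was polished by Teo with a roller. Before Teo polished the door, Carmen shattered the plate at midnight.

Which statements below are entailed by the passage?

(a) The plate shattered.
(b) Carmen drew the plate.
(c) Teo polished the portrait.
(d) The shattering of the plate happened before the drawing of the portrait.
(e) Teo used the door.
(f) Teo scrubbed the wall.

(a), (d), (f)

(a) Entailed — 'Carmen shattered the plate' is causative; it entails the inchoative 'the plate shattered'.
(b) Not entailed — Carmen drew the portrait, not the plate; the plate belongs to the shattering event.
(c) Not entailed — Teo polished the door, not the portrait; the portrait belongs to the drawing event.
(d) Entailed — the narrative places the shattering before the drawing.
(e) Not entailed — the door is the patient, not an instrument — Teo used a roller.
(f) Entailed — 'scrub' is an activity; 'was scrubbing' entails that some scrubbing happened, so 'scrubbed' holds.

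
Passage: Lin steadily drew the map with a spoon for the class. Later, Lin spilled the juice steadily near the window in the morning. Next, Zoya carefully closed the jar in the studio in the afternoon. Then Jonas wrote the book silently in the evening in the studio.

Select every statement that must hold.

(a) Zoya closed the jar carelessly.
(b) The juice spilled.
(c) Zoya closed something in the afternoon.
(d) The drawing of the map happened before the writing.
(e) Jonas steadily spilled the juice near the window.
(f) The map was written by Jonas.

(b), (c), (d)

(a) Not entailed — 'carelessly' adds a manner not in (and inconsistent with) the original.
(b) Entailed — 'Lin spilled the juice' is causative; it entails the inchoative 'the juice spilled'.
(c) Entailed — the original entails any weakening of itself; this just drops 'carefully', 'in the studio' and generalizes the patient.
(d) Entailed — the narrative places the drawing before the writing.
(e) Not entailed — the passage has Lin spilling the juice, not Jonas.
(f) Not entailed — Jonas wrote the book, not the map; the map belongs to the drawing event.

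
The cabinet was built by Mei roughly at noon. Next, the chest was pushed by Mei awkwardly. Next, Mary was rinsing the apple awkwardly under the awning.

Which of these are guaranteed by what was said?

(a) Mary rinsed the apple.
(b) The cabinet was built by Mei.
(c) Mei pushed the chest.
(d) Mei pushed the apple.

(a) Entailed — 'rinse' is an activity; 'was rinsing' entails that some rinsing happened, so 'rinsed' holds.
(b) Entailed — this follows by dropping conjuncts from the building event's description.
(c) Entailed — the original entails any weakening of itself; this just drops 'awkwardly'.
(d) Not entailed — Mei pushed the chest, not the apple; the apple belongs to the rinsing event.

(a), (b), (c)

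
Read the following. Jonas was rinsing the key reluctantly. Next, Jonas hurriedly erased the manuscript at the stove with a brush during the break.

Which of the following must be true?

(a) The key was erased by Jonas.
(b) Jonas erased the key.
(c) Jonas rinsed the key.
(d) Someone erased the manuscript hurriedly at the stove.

(a) Not entailed — Jonas erased the manuscript, not the key; the key belongs to the rinsing event.
(b) Not entailed — Jonas erased the manuscript, not the key; the key belongs to the rinsing event.
(c) Entailed — 'rinse' is an activity; 'was rinsing' entails that some rinsing happened, so 'rinsed' holds.
(d) Entailed — every conjunct here is already in the original erasing event.

(c), (d)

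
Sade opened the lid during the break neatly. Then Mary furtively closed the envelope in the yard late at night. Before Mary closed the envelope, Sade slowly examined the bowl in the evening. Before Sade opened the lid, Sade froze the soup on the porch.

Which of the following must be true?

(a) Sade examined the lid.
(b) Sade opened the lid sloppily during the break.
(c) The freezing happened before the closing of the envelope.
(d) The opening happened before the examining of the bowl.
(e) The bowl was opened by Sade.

(a) Not entailed — Sade examined the bowl, not the lid; the lid belongs to the opening event.
(b) Not entailed — 'sloppily' adds a manner not in (and inconsistent with) the original.
(c) Entailed — the narrative places the freezing before the closing.
(d) Not entailed — the narrative doesn't order the opening relative to the examining.
(e) Not entailed — Sade opened the lid, not the bowl; the bowl belongs to the examining event.

(c)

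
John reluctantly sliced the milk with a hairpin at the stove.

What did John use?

'with a hairpin' marks the instrument of the slicing event.

a hairpin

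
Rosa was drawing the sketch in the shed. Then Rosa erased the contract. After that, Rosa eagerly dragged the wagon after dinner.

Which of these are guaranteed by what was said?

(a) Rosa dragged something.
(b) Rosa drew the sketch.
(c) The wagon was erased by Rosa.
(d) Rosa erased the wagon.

(a) Entailed — the original entails any weakening of itself; this just drops 'after dinner', 'eagerly' and generalizes the patient.
(b) Not entailed — 'was drawing' is progressive on an accomplishment; it does not entail the completed 'drew'.
(c) Not entailed — Rosa erased the contract, not the wagon; the wagon belongs to the dragging event.
(d) Not entailed — Rosa erased the contract, not the wagon; the wagon belongs to the dragging event.

(a)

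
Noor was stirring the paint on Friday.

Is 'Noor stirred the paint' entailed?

yes

'stir' is atelic; if Noor was stirring the paint, then Noor stirred the paint (for some time).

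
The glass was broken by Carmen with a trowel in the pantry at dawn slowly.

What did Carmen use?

'with a trowel' marks the instrument of the breaking event.

a trowel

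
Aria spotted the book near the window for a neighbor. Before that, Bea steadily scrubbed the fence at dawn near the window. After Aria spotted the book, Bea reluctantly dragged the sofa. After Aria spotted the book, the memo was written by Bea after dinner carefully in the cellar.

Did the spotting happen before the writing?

The narrative orders the spotting before the writing.

yes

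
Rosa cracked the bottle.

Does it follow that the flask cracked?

no

Nothing is said about any flask; only the bottle is affected.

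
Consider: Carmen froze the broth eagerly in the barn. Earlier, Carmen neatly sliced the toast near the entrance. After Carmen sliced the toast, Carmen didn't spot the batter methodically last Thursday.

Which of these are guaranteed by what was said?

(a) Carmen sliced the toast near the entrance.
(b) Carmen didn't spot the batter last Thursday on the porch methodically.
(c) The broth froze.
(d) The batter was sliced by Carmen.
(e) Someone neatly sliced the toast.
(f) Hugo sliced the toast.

(a), (b), (c), (e)

(a) Entailed — dropping 'neatly' leaves a sub-description the original still satisfies.
(b) Entailed — under negation, adding a further restriction is entailed: if no such spotting event occurred, none occurred on the porch either.
(c) Entailed — 'Carmen froze the broth' is causative; it entails the inchoative 'the broth froze'.
(d) Not entailed — Carmen sliced the toast, not the batter; the batter belongs to the spotting event.
(e) Entailed — every conjunct here is already in the original slicing event.
(f) Not entailed — the passage has Carmen slicing the toast, not Hugo.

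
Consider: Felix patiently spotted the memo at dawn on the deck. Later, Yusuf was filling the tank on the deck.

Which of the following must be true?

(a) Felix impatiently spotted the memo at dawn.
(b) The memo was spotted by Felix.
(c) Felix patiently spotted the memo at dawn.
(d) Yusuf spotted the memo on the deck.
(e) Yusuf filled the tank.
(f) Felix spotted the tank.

(a) Not entailed — 'impatiently' adds a manner not in (and inconsistent with) the original.
(b) Entailed — dropping 'patiently', 'on the deck', 'at dawn' leaves a sub-description the original still satisfies.
(c) Entailed — this follows by dropping conjuncts from the spotting event's description.
(d) Not entailed — the passage has Felix spotting the memo, not Yusuf.
(e) Not entailed — 'was filling' is progressive on an accomplishment; it does not entail the completed 'filled'.
(f) Not entailed — Felix spotted the memo, not the tank; the tank belongs to the filling event.

(b), (c)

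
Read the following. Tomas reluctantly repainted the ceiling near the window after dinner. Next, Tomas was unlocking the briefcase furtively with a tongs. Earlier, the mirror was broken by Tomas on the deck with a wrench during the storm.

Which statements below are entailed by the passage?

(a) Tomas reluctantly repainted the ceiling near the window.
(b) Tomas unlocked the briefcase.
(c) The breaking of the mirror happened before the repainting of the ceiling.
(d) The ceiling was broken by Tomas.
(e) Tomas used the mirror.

(a) Entailed — this follows by dropping conjuncts from the repainting event's description.
(b) Not entailed — 'was unlocking' is progressive on an accomplishment; it does not entail the completed 'unlocked'.
(c) Not entailed — the narrative doesn't order the breaking relative to the repainting.
(d) Not entailed — Tomas broke the mirror, not the ceiling; the ceiling belongs to the repainting event.
(e) Not entailed — the mirror is the patient, not an instrument — Tomas used a wrench.

(a)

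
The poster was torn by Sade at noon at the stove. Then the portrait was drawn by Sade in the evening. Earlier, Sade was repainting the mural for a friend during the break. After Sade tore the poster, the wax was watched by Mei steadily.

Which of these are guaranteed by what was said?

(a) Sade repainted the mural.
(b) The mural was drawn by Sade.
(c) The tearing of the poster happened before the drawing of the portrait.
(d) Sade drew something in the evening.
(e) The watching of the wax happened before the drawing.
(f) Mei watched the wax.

(c), (d), (f)

(a) Not entailed — 'was repainting' is progressive on an accomplishment; it does not entail the completed 'repainted'.
(b) Not entailed — Sade drew the portrait, not the mural; the mural belongs to the repainting event.
(c) Entailed — the narrative places the tearing before the drawing.
(d) Entailed — the original entails any weakening of itself; this just generalizes the patient.
(e) Not entailed — the narrative doesn't order the watching relative to the drawing.
(f) Entailed — the original entails any weakening of itself; this just drops 'steadily'.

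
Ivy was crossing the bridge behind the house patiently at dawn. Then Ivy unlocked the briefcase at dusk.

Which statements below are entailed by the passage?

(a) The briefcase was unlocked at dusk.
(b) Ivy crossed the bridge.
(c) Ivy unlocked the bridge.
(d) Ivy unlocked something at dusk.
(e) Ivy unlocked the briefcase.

(a) Entailed — this follows by dropping conjuncts from the unlocking event's description.
(b) Not entailed — 'was crossing' is progressive on an accomplishment; it does not entail the completed 'crossed'.
(c) Not entailed — Ivy unlocked the briefcase, not the bridge; the bridge belongs to the crossing event.
(d) Entailed — the original entails any weakening of itself; this just generalizes the patient.
(e) Entailed — this follows by dropping conjuncts from the unlocking event's description.

(a), (d), (e)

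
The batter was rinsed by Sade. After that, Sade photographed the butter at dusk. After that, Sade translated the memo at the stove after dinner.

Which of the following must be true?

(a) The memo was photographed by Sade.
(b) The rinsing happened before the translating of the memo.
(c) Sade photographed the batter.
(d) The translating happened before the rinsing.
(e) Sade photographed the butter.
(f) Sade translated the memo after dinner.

(b), (e), (f)

(a) Not entailed — Sade photographed the butter, not the memo; the memo belongs to the translating event.
(b) Entailed — the narrative places the rinsing before the translating.
(c) Not entailed — Sade photographed the butter, not the batter; the batter belongs to the rinsing event.
(d) Not entailed — the narrative places the rinsing before the translating, not after.
(e) Entailed — the original entails any weakening of itself; this just drops 'at dusk'.
(f) Entailed — this follows by dropping conjuncts from the translating event's description.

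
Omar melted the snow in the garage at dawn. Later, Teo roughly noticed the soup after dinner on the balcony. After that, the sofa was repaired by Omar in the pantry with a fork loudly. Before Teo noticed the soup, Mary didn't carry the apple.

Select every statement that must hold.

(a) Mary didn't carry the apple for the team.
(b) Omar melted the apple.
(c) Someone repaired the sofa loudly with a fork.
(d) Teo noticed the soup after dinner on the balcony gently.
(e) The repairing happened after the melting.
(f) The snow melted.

(a), (c), (e), (f)

(a) Entailed — under negation, adding a further restriction is entailed: if no such carrying event occurred, none occurred for the team either.
(b) Not entailed — Omar melted the snow, not the apple; the apple belongs to the carrying event.
(c) Entailed — the original entails any weakening of itself; this just drops 'in the pantry' and generalizes the agent.
(d) Not entailed — 'gently' adds a manner not in (and inconsistent with) the original.
(e) Entailed — the narrative places the melting before the repairing.
(f) Entailed — 'Omar melted the snow' is causative; it entails the inchoative 'the snow melted'.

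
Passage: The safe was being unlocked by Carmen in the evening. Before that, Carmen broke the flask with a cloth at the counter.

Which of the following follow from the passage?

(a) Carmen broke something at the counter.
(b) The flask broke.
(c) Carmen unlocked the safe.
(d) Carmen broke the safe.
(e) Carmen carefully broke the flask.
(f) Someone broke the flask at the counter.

(a) Entailed — dropping 'with a cloth' and generalizing the patient leaves a sub-description the original still satisfies.
(b) Entailed — 'Carmen broke the flask' is causative; it entails the inchoative 'the flask broke'.
(c) Not entailed — 'was unlocking' is progressive on an accomplishment; it does not entail the completed 'unlocked'.
(d) Not entailed — Carmen broke the flask, not the safe; the safe belongs to the unlocking event.
(e) Not entailed — 'carefully' adds information not in the original event.
(f) Entailed — every conjunct here is already in the original breaking event.

(a), (b), (f)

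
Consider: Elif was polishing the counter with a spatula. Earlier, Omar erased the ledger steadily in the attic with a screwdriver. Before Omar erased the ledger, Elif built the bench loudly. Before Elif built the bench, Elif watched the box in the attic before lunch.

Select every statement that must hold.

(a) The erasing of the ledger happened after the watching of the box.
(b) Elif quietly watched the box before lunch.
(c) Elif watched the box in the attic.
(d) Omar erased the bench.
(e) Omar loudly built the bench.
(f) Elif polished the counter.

(a) Entailed — the narrative places the watching before the erasing.
(b) Not entailed — 'quietly' adds information not in the original event.
(c) Entailed — every conjunct here is already in the original watching event.
(d) Not entailed — Omar erased the ledger, not the bench; the bench belongs to the building event.
(e) Not entailed — the passage has Elif building the bench, not Omar.
(f) Entailed — 'polish' is an activity; 'was polishing' entails that some polishing happened, so 'polished' holds.

(a), (c), (f)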